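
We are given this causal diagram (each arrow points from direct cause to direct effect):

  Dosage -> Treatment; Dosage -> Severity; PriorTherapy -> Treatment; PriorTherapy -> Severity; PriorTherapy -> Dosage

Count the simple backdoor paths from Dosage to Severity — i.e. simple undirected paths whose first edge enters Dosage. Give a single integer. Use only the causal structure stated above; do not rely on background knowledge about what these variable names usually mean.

A backdoor path from Dosage to Severity is any simple undirected path whose first edge points into Dosage (i.e. leaves Dosage via a parent).
Parents of Dosage: {PriorTherapy}.
Enumerating:
  P1: Dosage <- PriorTherapy -> Severity
That exhausts the simple backdoor paths. Count: 1.

1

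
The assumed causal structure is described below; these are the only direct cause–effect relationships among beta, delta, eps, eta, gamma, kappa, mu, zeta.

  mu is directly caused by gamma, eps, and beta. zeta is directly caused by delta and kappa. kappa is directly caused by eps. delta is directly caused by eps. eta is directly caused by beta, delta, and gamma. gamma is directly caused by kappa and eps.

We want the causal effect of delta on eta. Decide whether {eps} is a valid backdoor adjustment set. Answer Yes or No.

Yes

Backdoor paths from delta to eta (paths whose first edge points into delta):
  P1: delta <- eps -> kappa -> gamma -> eta
  P2: delta <- eps -> kappa -> gamma -> mu <- beta -> eta
  P3: delta <- eps -> gamma -> eta
  P4: delta <- eps -> gamma -> mu <- beta -> eta
  P5: delta <- eps -> mu <- beta -> eta
  P6: delta <- eps -> mu <- gamma -> eta
Condition 1 (no descendant of delta in the set): holds — descendants of delta are {eta, zeta}; none are in {eps}.
Condition 2 (every backdoor path blocked by {eps}):
  P1: blocked at fork node eps ∈ conditioning set.
  P2: blocked at fork node eps ∈ conditioning set.
  P3: blocked at fork node eps ∈ conditioning set.
  P4: blocked at fork node eps ∈ conditioning set.
  P5: blocked at fork node eps ∈ conditioning set.
  P6: blocked at fork node eps ∈ conditioning set.
{eps} satisfies the backdoor criterion.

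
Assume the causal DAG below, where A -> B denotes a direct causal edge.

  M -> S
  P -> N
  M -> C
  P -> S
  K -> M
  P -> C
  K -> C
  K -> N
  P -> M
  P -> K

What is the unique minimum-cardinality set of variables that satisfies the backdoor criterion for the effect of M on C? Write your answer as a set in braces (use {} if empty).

{K, P}

Variables eligible for adjustment (non-descendants of M, excluding M and C): {K, N, P}.
Backdoor paths from M to C:
  P1: M <- P -> K -> C
  P2: M <- P -> N <- K -> C
  P3: M <- P -> C
  P4: M <- K <- P -> C
  P5: M <- K -> N <- P -> C
  P6: M <- K -> C
The empty set is not sufficient: P1 (M <- P -> K -> C) has no collider blocking it and no conditioned non-collider, so it is open.
Try {K, P}:
  P1: blocked at fork node P ∈ conditioning set.
  P2: blocked at fork node P ∈ conditioning set.
  P3: blocked at fork node P ∈ conditioning set.
  P4: blocked at chain node K ∈ conditioning set.
  P5: blocked at fork node K ∈ conditioning set.
  P6: blocked at fork node K ∈ conditioning set.
{K, P} contains no descendant of M and blocks every backdoor path.
Every element of {K, P} is needed (dropping K leaves P6 open; dropping P leaves P3 open), so no proper subset is valid.
Among all size-2 subsets of the eligible variables, only {K, P} blocks every backdoor path, so it is the unique smallest valid adjustment set.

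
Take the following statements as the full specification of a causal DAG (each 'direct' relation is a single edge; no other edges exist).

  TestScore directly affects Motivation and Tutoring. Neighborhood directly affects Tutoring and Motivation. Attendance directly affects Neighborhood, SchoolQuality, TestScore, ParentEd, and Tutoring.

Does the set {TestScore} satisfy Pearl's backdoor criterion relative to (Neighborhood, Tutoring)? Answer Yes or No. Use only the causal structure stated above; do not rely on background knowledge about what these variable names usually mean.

No

Backdoor paths from Neighborhood to Tutoring (paths whose first edge points into Neighborhood):
  P1: Neighborhood <- Attendance -> TestScore -> Tutoring
  P2: Neighborhood <- Attendance -> Tutoring
Condition 1 (no descendant of Neighborhood in the set): holds — descendants of Neighborhood are {Motivation, Tutoring}; none are in {TestScore}.
Condition 2 (every backdoor path blocked by {TestScore}):
  P1: blocked at chain node TestScore ∈ conditioning set.
  P2: open — no interior node is in the conditioning set.
{TestScore} does not satisfy the backdoor criterion.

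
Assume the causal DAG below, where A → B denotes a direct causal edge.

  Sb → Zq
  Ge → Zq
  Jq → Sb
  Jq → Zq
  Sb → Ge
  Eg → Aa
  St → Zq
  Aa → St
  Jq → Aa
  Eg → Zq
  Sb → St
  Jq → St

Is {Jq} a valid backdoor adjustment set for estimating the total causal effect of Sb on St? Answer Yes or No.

Backdoor paths from Sb to St (paths whose first edge points into Sb):
  P1: Sb <- Jq -> Aa <- Eg -> Zq <- St
  P2: Sb <- Jq -> Aa -> St
  P3: Sb <- Jq -> St
  P4: Sb <- Jq -> Zq <- Eg -> Aa -> St
  P5: Sb <- Jq -> Zq <- St
Condition 1 (no descendant of Sb in the set): holds — descendants of Sb are {Ge, St, Zq}; none are in {Jq}.
Condition 2 (every backdoor path blocked by {Jq}):
  P1: blocked at fork node Jq ∈ conditioning set.
  P2: blocked at fork node Jq ∈ conditioning set.
  P3: blocked at fork node Jq ∈ conditioning set.
  P4: blocked at fork node Jq ∈ conditioning set.
  P5: blocked at fork node Jq ∈ conditioning set.
{Jq} satisfies the backdoor criterion.

Yes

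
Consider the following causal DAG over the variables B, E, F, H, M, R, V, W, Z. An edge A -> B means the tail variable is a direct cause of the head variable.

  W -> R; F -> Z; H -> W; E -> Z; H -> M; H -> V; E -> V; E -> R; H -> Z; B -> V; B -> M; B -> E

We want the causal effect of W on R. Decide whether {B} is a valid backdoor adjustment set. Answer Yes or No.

Backdoor paths from W to R (paths whose first edge points into W):
  P1: W <- H -> Z <- E -> R
  P2: W <- H -> M <- B -> E -> R
  P3: W <- H -> M <- B -> V <- E -> R
  P4: W <- H -> V <- B -> E -> R
  P5: W <- H -> V <- E -> R
Condition 1 (no descendant of W in the set): holds — descendants of W are {R}; none are in {B}.
Condition 2 (every backdoor path blocked by {B}):
  P1: blocked at collider Z (neither it nor any descendant is in the conditioning set).
  P2: blocked at collider M (neither it nor any descendant is in the conditioning set).
  P3: blocked at collider M (neither it nor any descendant is in the conditioning set).
  P4: blocked at collider V (neither it nor any descendant is in the conditioning set).
  P5: blocked at collider V (neither it nor any descendant is in the conditioning set).
{B} satisfies the backdoor criterion.

Yes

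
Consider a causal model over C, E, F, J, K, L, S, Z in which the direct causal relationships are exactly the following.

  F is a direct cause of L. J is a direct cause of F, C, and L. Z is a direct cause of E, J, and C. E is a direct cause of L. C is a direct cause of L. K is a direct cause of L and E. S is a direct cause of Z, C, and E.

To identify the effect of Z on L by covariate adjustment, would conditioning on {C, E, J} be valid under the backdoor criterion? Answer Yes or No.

No

Backdoor paths from Z to L (paths whose first edge points into Z):
  P1: Z <- S -> C <- J -> F -> L
  P2: Z <- S -> C <- J -> L
  P3: Z <- S -> C -> L
  P4: Z <- S -> E <- K -> L
  P5: Z <- S -> E -> L
Condition 1 (no descendant of Z in the set): FAILS — C, E, and J are descendants of Z.
Condition 2 (every backdoor path blocked by {C, E, J}):
  P1: blocked at fork node J ∈ conditioning set.
  P2: blocked at fork node J ∈ conditioning set.
  P3: blocked at chain node C ∈ conditioning set.
  P4: open — collider(s) E are conditioned on (or have a conditioned descendant) and no non-collider on the path is in the set.
  P5: blocked at chain node E ∈ conditioning set.
{C, E, J} does not satisfy the backdoor criterion.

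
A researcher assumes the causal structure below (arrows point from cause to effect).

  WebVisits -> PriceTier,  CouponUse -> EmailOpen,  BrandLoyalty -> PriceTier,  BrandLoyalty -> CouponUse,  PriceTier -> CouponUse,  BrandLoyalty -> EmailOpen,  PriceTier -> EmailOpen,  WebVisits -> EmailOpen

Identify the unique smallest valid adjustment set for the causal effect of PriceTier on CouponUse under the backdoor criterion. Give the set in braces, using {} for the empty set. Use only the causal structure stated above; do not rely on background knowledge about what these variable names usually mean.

Variables eligible for adjustment (non-descendants of PriceTier, excluding PriceTier and CouponUse): {BrandLoyalty, WebVisits}.
Backdoor paths from PriceTier to CouponUse:
  P1: PriceTier <- WebVisits -> EmailOpen <- BrandLoyalty -> CouponUse
  P2: PriceTier <- WebVisits -> EmailOpen <- CouponUse
  P3: PriceTier <- BrandLoyalty -> CouponUse
  P4: PriceTier <- BrandLoyalty -> EmailOpen <- CouponUse
The empty set is not sufficient: P3 (PriceTier <- BrandLoyalty -> CouponUse) has no collider blocking it and no conditioned non-collider, so it is open.
Try {BrandLoyalty}:
  P1: blocked at collider EmailOpen (neither it nor any descendant is in the conditioning set).
  P2: blocked at collider EmailOpen (neither it nor any descendant is in the conditioning set).
  P3: blocked at fork node BrandLoyalty ∈ conditioning set.
  P4: blocked at fork node BrandLoyalty ∈ conditioning set.
{BrandLoyalty} contains no descendant of PriceTier and blocks every backdoor path.
No other singleton works — e.g. {WebVisits} leaves P3 open — so {BrandLoyalty} is the unique smallest valid adjustment set.

{BrandLoyalty}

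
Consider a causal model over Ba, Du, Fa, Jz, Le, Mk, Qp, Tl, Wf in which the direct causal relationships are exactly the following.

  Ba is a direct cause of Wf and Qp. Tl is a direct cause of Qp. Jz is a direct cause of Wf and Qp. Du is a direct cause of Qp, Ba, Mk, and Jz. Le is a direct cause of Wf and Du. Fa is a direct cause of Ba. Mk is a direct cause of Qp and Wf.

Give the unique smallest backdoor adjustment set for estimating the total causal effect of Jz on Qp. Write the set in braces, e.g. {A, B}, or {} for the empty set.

Variables eligible for adjustment (non-descendants of Jz, excluding Jz and Qp): {Ba, Du, Fa, Le, Mk, Tl}.
Backdoor paths from Jz to Qp:
  P1: Jz <- Du <- Le -> Wf <- Mk -> Qp
  P2: Jz <- Du <- Le -> Wf <- Ba -> Qp
  P3: Jz <- Du -> Mk -> Qp
  P4: Jz <- Du -> Mk -> Wf <- Ba -> Qp
  P5: Jz <- Du -> Ba -> Qp
  P6: Jz <- Du -> Ba -> Wf <- Mk -> Qp
  P7: Jz <- Du -> Qp
The empty set is not sufficient: P3 (Jz <- Du -> Mk -> Qp) has no collider blocking it and no conditioned non-collider, so it is open.
Try {Du}:
  P1: blocked at chain node Du ∈ conditioning set.
  P2: blocked at chain node Du ∈ conditioning set.
  P3: blocked at fork node Du ∈ conditioning set.
  P4: blocked at fork node Du ∈ conditioning set.
  P5: blocked at fork node Du ∈ conditioning set.
  P6: blocked at fork node Du ∈ conditioning set.
  P7: blocked at fork node Du ∈ conditioning set.
{Du} contains no descendant of Jz and blocks every backdoor path.
No other singleton works — e.g. {Tl} leaves P3 open — so {Du} is the unique smallest valid adjustment set.

{Du}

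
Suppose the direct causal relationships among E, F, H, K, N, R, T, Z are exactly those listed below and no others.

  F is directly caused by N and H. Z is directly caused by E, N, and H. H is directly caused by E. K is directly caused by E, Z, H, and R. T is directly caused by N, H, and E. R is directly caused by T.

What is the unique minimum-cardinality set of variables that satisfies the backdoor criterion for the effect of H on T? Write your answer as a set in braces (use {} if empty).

Variables eligible for adjustment (non-descendants of H, excluding H and T): {E, N}.
Backdoor paths from H to T:
  P1: H <- E -> T
  P2: H <- E -> Z <- N -> T
  P3: H <- E -> Z -> K <- R <- T
  P4: H <- E -> K <- R <- T
  P5: H <- E -> K <- Z <- N -> T
The empty set is not sufficient: P1 (H <- E -> T) has no collider blocking it and no conditioned non-collider, so it is open.
Try {E}:
  P1: blocked at fork node E ∈ conditioning set.
  P2: blocked at fork node E ∈ conditioning set.
  P3: blocked at fork node E ∈ conditioning set.
  P4: blocked at fork node E ∈ conditioning set.
  P5: blocked at fork node E ∈ conditioning set.
{E} contains no descendant of H and blocks every backdoor path.
No other singleton works — e.g. {N} leaves P1 open — so {E} is the unique smallest valid adjustment set.

{E}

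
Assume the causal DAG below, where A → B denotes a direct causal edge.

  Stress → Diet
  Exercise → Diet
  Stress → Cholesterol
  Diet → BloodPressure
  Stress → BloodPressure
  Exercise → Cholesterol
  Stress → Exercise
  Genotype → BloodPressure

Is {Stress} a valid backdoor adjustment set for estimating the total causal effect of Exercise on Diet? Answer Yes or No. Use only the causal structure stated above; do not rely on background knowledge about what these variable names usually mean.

Yes

Backdoor paths from Exercise to Diet (paths whose first edge points into Exercise):
  P1: Exercise <- Stress -> Diet
  P2: Exercise <- Stress -> BloodPressure <- Diet
Condition 1 (no descendant of Exercise in the set): holds — descendants of Exercise are {BloodPressure, Cholesterol, Diet}; none are in {Stress}.
Condition 2 (every backdoor path blocked by {Stress}):
  P1: blocked at fork node Stress ∈ conditioning set.
  P2: blocked at fork node Stress ∈ conditioning set.
{Stress} satisfies the backdoor criterion.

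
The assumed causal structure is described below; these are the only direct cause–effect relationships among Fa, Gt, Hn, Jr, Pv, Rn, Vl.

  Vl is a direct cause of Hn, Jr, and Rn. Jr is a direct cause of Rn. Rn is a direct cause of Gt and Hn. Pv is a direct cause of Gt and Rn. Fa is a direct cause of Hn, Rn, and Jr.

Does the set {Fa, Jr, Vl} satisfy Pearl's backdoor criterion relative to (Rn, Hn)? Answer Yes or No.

Yes

Backdoor paths from Rn to Hn (paths whose first edge points into Rn):
  P1: Rn <- Vl -> Jr <- Fa -> Hn
  P2: Rn <- Vl -> Hn
  P3: Rn <- Fa -> Jr <- Vl -> Hn
  P4: Rn <- Fa -> Hn
  P5: Rn <- Jr <- Vl -> Hn
  P6: Rn <- Jr <- Fa -> Hn
Condition 1 (no descendant of Rn in the set): holds — descendants of Rn are {Gt, Hn}; none are in {Fa, Jr, Vl}.
Condition 2 (every backdoor path blocked by {Fa, Jr, Vl}):
  P1: blocked at fork node Vl ∈ conditioning set.
  P2: blocked at fork node Vl ∈ conditioning set.
  P3: blocked at fork node Fa ∈ conditioning set.
  P4: blocked at fork node Fa ∈ conditioning set.
  P5: blocked at chain node Jr ∈ conditioning set.
  P6: blocked at chain node Jr ∈ conditioning set.
{Fa, Jr, Vl} satisfies the backdoor criterion.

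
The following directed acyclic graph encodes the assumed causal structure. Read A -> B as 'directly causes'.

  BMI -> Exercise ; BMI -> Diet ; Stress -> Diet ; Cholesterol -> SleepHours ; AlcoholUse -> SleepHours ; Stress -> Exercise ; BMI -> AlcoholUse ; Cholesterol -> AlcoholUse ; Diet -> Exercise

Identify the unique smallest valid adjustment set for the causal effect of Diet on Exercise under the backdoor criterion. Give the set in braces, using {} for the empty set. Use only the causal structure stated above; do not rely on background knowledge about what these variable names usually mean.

{BMI, Stress}

Variables eligible for adjustment (non-descendants of Diet, excluding Diet and Exercise): {AlcoholUse, BMI, Cholesterol, SleepHours, Stress}.
Backdoor paths from Diet to Exercise:
  P1: Diet <- Stress -> Exercise
  P2: Diet <- BMI -> Exercise
The empty set is not sufficient: P1 (Diet <- Stress -> Exercise) has no collider blocking it and no conditioned non-collider, so it is open.
Try {BMI, Stress}:
  P1: blocked at fork node Stress ∈ conditioning set.
  P2: blocked at fork node BMI ∈ conditioning set.
{BMI, Stress} contains no descendant of Diet and blocks every backdoor path.
Every element of {BMI, Stress} is needed (dropping BMI leaves P2 open; dropping Stress leaves P1 open), so no proper subset is valid.
Among all size-2 subsets of the eligible variables, only {BMI, Stress} blocks every backdoor path, so it is the unique smallest valid adjustment set.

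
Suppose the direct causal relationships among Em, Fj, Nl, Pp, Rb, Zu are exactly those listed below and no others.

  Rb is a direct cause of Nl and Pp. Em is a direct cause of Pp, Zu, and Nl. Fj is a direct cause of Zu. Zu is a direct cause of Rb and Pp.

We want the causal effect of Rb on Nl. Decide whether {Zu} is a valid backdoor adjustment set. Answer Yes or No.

Yes

Backdoor paths from Rb to Nl (paths whose first edge points into Rb):
  P1: Rb <- Zu <- Em -> Nl
  P2: Rb <- Zu -> Pp <- Em -> Nl
Condition 1 (no descendant of Rb in the set): holds — descendants of Rb are {Nl, Pp}; none are in {Zu}.
Condition 2 (every backdoor path blocked by {Zu}):
  P1: blocked at chain node Zu ∈ conditioning set.
  P2: blocked at fork node Zu ∈ conditioning set.
{Zu} satisfies the backdoor criterion.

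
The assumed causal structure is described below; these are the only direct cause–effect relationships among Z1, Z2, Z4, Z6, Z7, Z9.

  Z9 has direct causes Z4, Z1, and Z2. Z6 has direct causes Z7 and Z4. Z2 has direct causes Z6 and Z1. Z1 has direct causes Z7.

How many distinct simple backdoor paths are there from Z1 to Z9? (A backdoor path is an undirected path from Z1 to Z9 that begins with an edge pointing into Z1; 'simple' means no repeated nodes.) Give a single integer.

A backdoor path from Z1 to Z9 is any simple undirected path whose first edge points into Z1 (i.e. leaves Z1 via a parent).
Parents of Z1: {Z7}.
Enumerating:
  P1: Z1 <- Z7 -> Z6 <- Z4 -> Z9
  P2: Z1 <- Z7 -> Z6 -> Z2 -> Z9
That exhausts the simple backdoor paths. Count: 2.

2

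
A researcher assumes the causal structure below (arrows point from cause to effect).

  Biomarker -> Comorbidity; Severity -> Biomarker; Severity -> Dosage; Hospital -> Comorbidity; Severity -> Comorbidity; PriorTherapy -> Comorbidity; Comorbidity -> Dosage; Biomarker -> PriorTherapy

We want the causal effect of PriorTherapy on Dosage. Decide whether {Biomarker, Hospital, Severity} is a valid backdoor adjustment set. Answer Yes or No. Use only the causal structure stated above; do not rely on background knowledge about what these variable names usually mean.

Backdoor paths from PriorTherapy to Dosage (paths whose first edge points into PriorTherapy):
  P1: PriorTherapy <- Biomarker <- Severity -> Comorbidity -> Dosage
  P2: PriorTherapy <- Biomarker <- Severity -> Dosage
  P3: PriorTherapy <- Biomarker -> Comorbidity <- Severity -> Dosage
  P4: PriorTherapy <- Biomarker -> Comorbidity -> Dosage
Condition 1 (no descendant of PriorTherapy in the set): holds — descendants of PriorTherapy are {Comorbidity, Dosage}; none are in {Biomarker, Hospital, Severity}.
Condition 2 (every backdoor path blocked by {Biomarker, Hospital, Severity}):
  P1: blocked at chain node Biomarker ∈ conditioning set.
  P2: blocked at chain node Biomarker ∈ conditioning set.
  P3: blocked at fork node Biomarker ∈ conditioning set.
  P4: blocked at fork node Biomarker ∈ conditioning set.
{Biomarker, Hospital, Severity} satisfies the backdoor criterion.

Yes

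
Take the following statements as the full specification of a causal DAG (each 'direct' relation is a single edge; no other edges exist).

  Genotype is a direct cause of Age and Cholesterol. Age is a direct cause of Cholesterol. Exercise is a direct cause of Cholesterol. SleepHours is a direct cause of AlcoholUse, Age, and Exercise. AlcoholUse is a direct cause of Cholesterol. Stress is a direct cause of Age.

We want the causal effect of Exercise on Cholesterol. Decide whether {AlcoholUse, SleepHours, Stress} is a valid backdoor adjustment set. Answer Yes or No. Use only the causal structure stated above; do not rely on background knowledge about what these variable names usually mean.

Yes

Backdoor paths from Exercise to Cholesterol (paths whose first edge points into Exercise):
  P1: Exercise <- SleepHours -> AlcoholUse -> Cholesterol
  P2: Exercise <- SleepHours -> Age <- Genotype -> Cholesterol
  P3: Exercise <- SleepHours -> Age -> Cholesterol
Condition 1 (no descendant of Exercise in the set): holds — descendants of Exercise are {Cholesterol}; none are in {AlcoholUse, SleepHours, Stress}.
Condition 2 (every backdoor path blocked by {AlcoholUse, SleepHours, Stress}):
  P1: blocked at fork node SleepHours ∈ conditioning set.
  P2: blocked at fork node SleepHours ∈ conditioning set.
  P3: blocked at fork node SleepHours ∈ conditioning set.
{AlcoholUse, SleepHours, Stress} satisfies the backdoor criterion.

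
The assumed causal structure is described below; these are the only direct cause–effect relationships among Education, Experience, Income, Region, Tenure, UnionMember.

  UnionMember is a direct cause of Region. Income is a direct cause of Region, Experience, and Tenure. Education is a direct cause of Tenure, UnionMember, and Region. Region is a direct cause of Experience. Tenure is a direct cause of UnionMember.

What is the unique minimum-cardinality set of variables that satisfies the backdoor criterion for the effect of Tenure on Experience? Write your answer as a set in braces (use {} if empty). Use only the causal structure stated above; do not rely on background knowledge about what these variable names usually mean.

Variables eligible for adjustment (non-descendants of Tenure, excluding Tenure and Experience): {Education, Income}.
Backdoor paths from Tenure to Experience:
  P1: Tenure <- Education -> UnionMember -> Region <- Income -> Experience
  P2: Tenure <- Education -> UnionMember -> Region -> Experience
  P3: Tenure <- Education -> Region <- Income -> Experience
  P4: Tenure <- Education -> Region -> Experience
  P5: Tenure <- Income -> Region -> Experience
  P6: Tenure <- Income -> Experience
The empty set is not sufficient: P2 (Tenure <- Education -> UnionMember -> Region -> Experience) has no collider blocking it and no conditioned non-collider, so it is open.
Try {Education, Income}:
  P1: blocked at fork node Education ∈ conditioning set.
  P2: blocked at fork node Education ∈ conditioning set.
  P3: blocked at fork node Education ∈ conditioning set.
  P4: blocked at fork node Education ∈ conditioning set.
  P5: blocked at fork node Income ∈ conditioning set.
  P6: blocked at fork node Income ∈ conditioning set.
{Education, Income} contains no descendant of Tenure and blocks every backdoor path.
Every element of {Education, Income} is needed (dropping Education leaves P2 open; dropping Income leaves P5 open), so no proper subset is valid.
Among all size-2 subsets of the eligible variables, only {Education, Income} blocks every backdoor path, so it is the unique smallest valid adjustment set.

{Education, Income}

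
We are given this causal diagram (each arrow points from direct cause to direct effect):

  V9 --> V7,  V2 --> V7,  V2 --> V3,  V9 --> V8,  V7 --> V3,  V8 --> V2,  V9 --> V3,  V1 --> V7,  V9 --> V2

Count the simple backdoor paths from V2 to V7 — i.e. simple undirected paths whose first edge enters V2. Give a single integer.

A backdoor path from V2 to V7 is any simple undirected path whose first edge points into V2 (i.e. leaves V2 via a parent).
Parents of V2: {V8, V9}.
Enumerating:
  P1: V2 <- V9 -> V7
  P2: V2 <- V9 -> V3 <- V7
  P3: V2 <- V8 <- V9 -> V7
  P4: V2 <- V8 <- V9 -> V3 <- V7
That exhausts the simple backdoor paths. Count: 4.

4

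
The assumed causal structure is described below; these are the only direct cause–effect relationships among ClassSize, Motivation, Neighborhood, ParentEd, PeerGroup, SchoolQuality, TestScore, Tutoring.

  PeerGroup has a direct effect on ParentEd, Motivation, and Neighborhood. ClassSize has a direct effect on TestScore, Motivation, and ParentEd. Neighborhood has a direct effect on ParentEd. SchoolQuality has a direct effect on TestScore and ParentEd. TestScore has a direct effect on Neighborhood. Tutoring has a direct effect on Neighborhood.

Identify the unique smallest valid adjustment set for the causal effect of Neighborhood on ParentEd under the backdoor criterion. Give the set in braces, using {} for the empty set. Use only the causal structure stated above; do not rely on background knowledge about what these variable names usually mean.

{PeerGroup, TestScore}

Variables eligible for adjustment (non-descendants of Neighborhood, excluding Neighborhood and ParentEd): {ClassSize, Motivation, PeerGroup, SchoolQuality, TestScore, Tutoring}.
Backdoor paths from Neighborhood to ParentEd:
  P1: Neighborhood <- PeerGroup -> Motivation <- ClassSize -> TestScore <- SchoolQuality -> ParentEd
  P2: Neighborhood <- PeerGroup -> Motivation <- ClassSize -> ParentEd
  P3: Neighborhood <- PeerGroup -> ParentEd
  P4: Neighborhood <- TestScore <- SchoolQuality -> ParentEd
  P5: Neighborhood <- TestScore <- ClassSize -> Motivation <- PeerGroup -> ParentEd
  P6: Neighborhood <- TestScore <- ClassSize -> ParentEd
The empty set is not sufficient: P3 (Neighborhood <- PeerGroup -> ParentEd) has no collider blocking it and no conditioned non-collider, so it is open.
Try {PeerGroup, TestScore}:
  P1: blocked at fork node PeerGroup ∈ conditioning set.
  P2: blocked at fork node PeerGroup ∈ conditioning set.
  P3: blocked at fork node PeerGroup ∈ conditioning set.
  P4: blocked at chain node TestScore ∈ conditioning set.
  P5: blocked at chain node TestScore ∈ conditioning set.
  P6: blocked at chain node TestScore ∈ conditioning set.
{PeerGroup, TestScore} contains no descendant of Neighborhood and blocks every backdoor path.
Every element of {PeerGroup, TestScore} is needed (dropping PeerGroup leaves P3 open; dropping TestScore leaves P4 open), so no proper subset is valid.
Among all size-2 subsets of the eligible variables, only {PeerGroup, TestScore} blocks every backdoor path, so it is the unique smallest valid adjustment set.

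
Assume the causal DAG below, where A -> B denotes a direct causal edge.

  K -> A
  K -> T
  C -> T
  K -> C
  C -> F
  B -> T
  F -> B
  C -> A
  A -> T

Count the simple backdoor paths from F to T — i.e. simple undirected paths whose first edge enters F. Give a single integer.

A backdoor path from F to T is any simple undirected path whose first edge points into F (i.e. leaves F via a parent).
Parents of F: {C}.
Enumerating:
  P1: F <- C <- K -> A -> T
  P2: F <- C <- K -> T
  P3: F <- C -> A <- K -> T
  P4: F <- C -> A -> T
  P5: F <- C -> T
That exhausts the simple backdoor paths. Count: 5.

5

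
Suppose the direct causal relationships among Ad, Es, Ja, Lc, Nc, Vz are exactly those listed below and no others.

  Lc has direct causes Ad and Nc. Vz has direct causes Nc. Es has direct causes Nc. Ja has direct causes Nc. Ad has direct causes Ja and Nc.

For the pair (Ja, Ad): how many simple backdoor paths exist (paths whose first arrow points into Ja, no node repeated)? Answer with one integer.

A backdoor path from Ja to Ad is any simple undirected path whose first edge points into Ja (i.e. leaves Ja via a parent).
Parents of Ja: {Nc}.
Enumerating:
  P1: Ja <- Nc -> Ad
  P2: Ja <- Nc -> Lc <- Ad
That exhausts the simple backdoor paths. Count: 2.

2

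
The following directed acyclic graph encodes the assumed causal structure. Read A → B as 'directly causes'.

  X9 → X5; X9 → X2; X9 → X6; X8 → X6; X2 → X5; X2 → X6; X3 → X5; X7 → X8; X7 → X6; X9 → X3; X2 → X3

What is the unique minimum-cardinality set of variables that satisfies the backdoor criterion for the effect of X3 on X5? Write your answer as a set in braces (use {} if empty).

Variables eligible for adjustment (non-descendants of X3, excluding X3 and X5): {X2, X6, X7, X8, X9}.
Backdoor paths from X3 to X5:
  P1: X3 <- X9 -> X2 -> X5
  P2: X3 <- X9 -> X5
  P3: X3 <- X9 -> X6 <- X2 -> X5
  P4: X3 <- X2 <- X9 -> X5
  P5: X3 <- X2 -> X5
  P6: X3 <- X2 -> X6 <- X9 -> X5
The empty set is not sufficient: P1 (X3 <- X9 -> X2 -> X5) has no collider blocking it and no conditioned non-collider, so it is open.
Try {X2, X9}:
  P1: blocked at fork node X9 ∈ conditioning set.
  P2: blocked at fork node X9 ∈ conditioning set.
  P3: blocked at fork node X9 ∈ conditioning set.
  P4: blocked at chain node X2 ∈ conditioning set.
  P5: blocked at fork node X2 ∈ conditioning set.
  P6: blocked at fork node X2 ∈ conditioning set.
{X2, X9} contains no descendant of X3 and blocks every backdoor path.
Every element of {X2, X9} is needed (dropping X2 leaves P5 open; dropping X9 leaves P2 open), so no proper subset is valid.
Among all size-2 subsets of the eligible variables, only {X2, X9} blocks every backdoor path, so it is the unique smallest valid adjustment set.

{X2, X9}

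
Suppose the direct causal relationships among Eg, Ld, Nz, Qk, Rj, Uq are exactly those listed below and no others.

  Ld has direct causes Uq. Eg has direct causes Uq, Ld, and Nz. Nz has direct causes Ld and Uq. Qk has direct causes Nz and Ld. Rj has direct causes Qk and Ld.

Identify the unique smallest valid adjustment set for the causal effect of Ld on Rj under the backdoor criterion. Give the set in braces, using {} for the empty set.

{Uq}

Variables eligible for adjustment (non-descendants of Ld, excluding Ld and Rj): {Uq}.
Backdoor paths from Ld to Rj:
  P1: Ld <- Uq -> Nz -> Qk -> Rj
  P2: Ld <- Uq -> Eg <- Nz -> Qk -> Rj
The empty set is not sufficient: P1 (Ld <- Uq -> Nz -> Qk -> Rj) has no collider blocking it and no conditioned non-collider, so it is open.
Try {Uq}:
  P1: blocked at fork node Uq ∈ conditioning set.
  P2: blocked at fork node Uq ∈ conditioning set.
{Uq} contains no descendant of Ld and blocks every backdoor path.
{Uq} is the unique smallest valid adjustment set.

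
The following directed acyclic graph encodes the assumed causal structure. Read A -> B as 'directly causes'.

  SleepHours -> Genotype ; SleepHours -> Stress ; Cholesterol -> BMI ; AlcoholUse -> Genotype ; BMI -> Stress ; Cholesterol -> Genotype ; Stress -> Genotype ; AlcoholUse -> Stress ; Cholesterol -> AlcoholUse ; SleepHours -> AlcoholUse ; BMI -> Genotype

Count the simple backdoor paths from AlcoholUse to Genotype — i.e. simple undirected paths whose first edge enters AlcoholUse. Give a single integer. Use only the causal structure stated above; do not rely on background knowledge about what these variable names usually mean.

8

A backdoor path from AlcoholUse to Genotype is any simple undirected path whose first edge points into AlcoholUse (i.e. leaves AlcoholUse via a parent).
Parents of AlcoholUse: {Cholesterol, SleepHours}.
Enumerating:
  P1: AlcoholUse <- SleepHours -> Stress <- BMI <- Cholesterol -> Genotype
  P2: AlcoholUse <- SleepHours -> Stress <- BMI -> Genotype
  P3: AlcoholUse <- SleepHours -> Stress -> Genotype
  P4: AlcoholUse <- SleepHours -> Genotype
  P5: AlcoholUse <- Cholesterol -> BMI -> Stress <- SleepHours -> Genotype
  P6: AlcoholUse <- Cholesterol -> BMI -> Stress -> Genotype
  P7: AlcoholUse <- Cholesterol -> BMI -> Genotype
  P8: AlcoholUse <- Cholesterol -> Genotype
That exhausts the simple backdoor paths. Count: 8.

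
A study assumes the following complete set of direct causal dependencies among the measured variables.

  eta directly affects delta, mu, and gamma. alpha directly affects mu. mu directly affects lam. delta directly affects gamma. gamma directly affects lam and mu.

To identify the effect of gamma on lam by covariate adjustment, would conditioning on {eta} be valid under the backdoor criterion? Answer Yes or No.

Backdoor paths from gamma to lam (paths whose first edge points into gamma):
  P1: gamma <- eta -> mu -> lam
  P2: gamma <- delta <- eta -> mu -> lam
Condition 1 (no descendant of gamma in the set): holds — descendants of gamma are {lam, mu}; none are in {eta}.
Condition 2 (every backdoor path blocked by {eta}):
  P1: blocked at fork node eta ∈ conditioning set.
  P2: blocked at fork node eta ∈ conditioning set.
{eta} satisfies the backdoor criterion.

Yes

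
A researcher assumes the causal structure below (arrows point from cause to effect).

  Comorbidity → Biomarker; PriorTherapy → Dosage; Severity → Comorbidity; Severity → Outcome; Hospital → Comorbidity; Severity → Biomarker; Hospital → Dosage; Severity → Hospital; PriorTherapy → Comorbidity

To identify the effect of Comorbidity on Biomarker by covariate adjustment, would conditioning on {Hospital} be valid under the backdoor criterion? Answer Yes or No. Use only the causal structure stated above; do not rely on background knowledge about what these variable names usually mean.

No

Backdoor paths from Comorbidity to Biomarker (paths whose first edge points into Comorbidity):
  P1: Comorbidity <- Severity -> Biomarker
  P2: Comorbidity <- Hospital <- Severity -> Biomarker
  P3: Comorbidity <- PriorTherapy -> Dosage <- Hospital <- Severity -> Biomarker
Condition 1 (no descendant of Comorbidity in the set): holds — descendants of Comorbidity are {Biomarker}; none are in {Hospital}.
Condition 2 (every backdoor path blocked by {Hospital}):
  P1: open — no interior node is in the conditioning set.
  P2: blocked at chain node Hospital ∈ conditioning set.
  P3: blocked at collider Dosage (neither it nor any descendant is in the conditioning set).
{Hospital} does not satisfy the backdoor criterion.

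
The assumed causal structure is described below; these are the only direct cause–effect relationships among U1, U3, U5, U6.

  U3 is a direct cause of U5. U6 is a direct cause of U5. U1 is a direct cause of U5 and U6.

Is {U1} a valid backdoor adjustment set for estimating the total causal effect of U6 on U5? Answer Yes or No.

Backdoor paths from U6 to U5 (paths whose first edge points into U6):
  P1: U6 <- U1 -> U5
Condition 1 (no descendant of U6 in the set): holds — descendants of U6 are {U5}; none are in {U1}.
Condition 2 (every backdoor path blocked by {U1}):
  P1: blocked at fork node U1 ∈ conditioning set.
{U1} satisfies the backdoor criterion.

Yes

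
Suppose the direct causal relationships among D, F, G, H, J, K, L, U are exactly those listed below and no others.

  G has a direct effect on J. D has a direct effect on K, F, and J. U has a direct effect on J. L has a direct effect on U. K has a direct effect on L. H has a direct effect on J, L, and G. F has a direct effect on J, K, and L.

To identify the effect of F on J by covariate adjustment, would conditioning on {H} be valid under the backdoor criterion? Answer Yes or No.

Backdoor paths from F to J (paths whose first edge points into F):
  P1: F <- D -> K -> L <- H -> G -> J
  P2: F <- D -> K -> L <- H -> J
  P3: F <- D -> K -> L -> U -> J
  P4: F <- D -> J
Condition 1 (no descendant of F in the set): holds — descendants of F are {J, K, L, U}; none are in {H}.
Condition 2 (every backdoor path blocked by {H}):
  P1: blocked at collider L (neither it nor any descendant is in the conditioning set).
  P2: blocked at collider L (neither it nor any descendant is in the conditioning set).
  P3: open — no interior node is in the conditioning set.
  P4: open — no interior node is in the conditioning set.
{H} does not satisfy the backdoor criterion.

No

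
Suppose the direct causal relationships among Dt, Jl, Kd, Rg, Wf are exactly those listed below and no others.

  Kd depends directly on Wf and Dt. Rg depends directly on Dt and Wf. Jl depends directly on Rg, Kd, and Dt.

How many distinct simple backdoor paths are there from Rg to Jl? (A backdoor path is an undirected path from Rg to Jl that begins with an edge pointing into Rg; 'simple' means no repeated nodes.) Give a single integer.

4

A backdoor path from Rg to Jl is any simple undirected path whose first edge points into Rg (i.e. leaves Rg via a parent).
Parents of Rg: {Dt, Wf}.
Enumerating:
  P1: Rg <- Wf -> Kd <- Dt -> Jl
  P2: Rg <- Wf -> Kd -> Jl
  P3: Rg <- Dt -> Kd -> Jl
  P4: Rg <- Dt -> Jl
That exhausts the simple backdoor paths. Count: 4.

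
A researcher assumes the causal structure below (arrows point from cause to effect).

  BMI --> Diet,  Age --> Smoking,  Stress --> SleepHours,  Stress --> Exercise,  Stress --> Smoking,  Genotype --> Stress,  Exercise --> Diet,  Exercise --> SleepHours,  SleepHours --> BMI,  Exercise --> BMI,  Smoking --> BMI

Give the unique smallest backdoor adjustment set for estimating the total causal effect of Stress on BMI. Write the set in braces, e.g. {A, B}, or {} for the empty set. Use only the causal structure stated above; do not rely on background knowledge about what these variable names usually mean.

Variables eligible for adjustment (non-descendants of Stress, excluding Stress and BMI): {Age, Genotype}.
Backdoor paths from Stress to BMI:
  (none)
With no backdoor paths the empty set already satisfies the criterion, and it is trivially minimal.

{}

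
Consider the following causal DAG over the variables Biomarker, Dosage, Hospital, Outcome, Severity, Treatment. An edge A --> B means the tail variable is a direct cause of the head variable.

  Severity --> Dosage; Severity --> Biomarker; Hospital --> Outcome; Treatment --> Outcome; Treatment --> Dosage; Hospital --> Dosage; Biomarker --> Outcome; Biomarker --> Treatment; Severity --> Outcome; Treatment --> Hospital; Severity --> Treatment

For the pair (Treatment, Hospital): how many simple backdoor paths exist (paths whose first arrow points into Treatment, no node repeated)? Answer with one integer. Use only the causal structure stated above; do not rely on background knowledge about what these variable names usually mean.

7

A backdoor path from Treatment to Hospital is any simple undirected path whose first edge points into Treatment (i.e. leaves Treatment via a parent).
Parents of Treatment: {Biomarker, Severity}.
Enumerating:
  P1: Treatment <- Severity -> Biomarker -> Outcome <- Hospital
  P2: Treatment <- Severity -> Outcome <- Hospital
  P3: Treatment <- Severity -> Dosage <- Hospital
  P4: Treatment <- Biomarker <- Severity -> Outcome <- Hospital
  P5: Treatment <- Biomarker <- Severity -> Dosage <- Hospital
  P6: Treatment <- Biomarker -> Outcome <- Severity -> Dosage <- Hospital
  P7: Treatment <- Biomarker -> Outcome <- Hospital
That exhausts the simple backdoor paths. Count: 7.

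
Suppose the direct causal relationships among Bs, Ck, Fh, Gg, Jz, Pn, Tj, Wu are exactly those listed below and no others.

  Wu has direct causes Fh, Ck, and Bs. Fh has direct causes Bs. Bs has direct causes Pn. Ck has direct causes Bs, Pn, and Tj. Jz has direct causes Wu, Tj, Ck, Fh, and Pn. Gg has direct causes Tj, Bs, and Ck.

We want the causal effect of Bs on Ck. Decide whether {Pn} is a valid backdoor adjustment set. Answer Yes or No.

Backdoor paths from Bs to Ck (paths whose first edge points into Bs):
  P1: Bs <- Pn -> Ck
  P2: Bs <- Pn -> Jz <- Tj -> Ck
  P3: Bs <- Pn -> Jz <- Tj -> Gg <- Ck
  P4: Bs <- Pn -> Jz <- Fh -> Wu <- Ck
  P5: Bs <- Pn -> Jz <- Ck
  P6: Bs <- Pn -> Jz <- Wu <- Ck
Condition 1 (no descendant of Bs in the set): holds — descendants of Bs are {Ck, Fh, Gg, Jz, Wu}; none are in {Pn}.
Condition 2 (every backdoor path blocked by {Pn}):
  P1: blocked at fork node Pn ∈ conditioning set.
  P2: blocked at fork node Pn ∈ conditioning set.
  P3: blocked at fork node Pn ∈ conditioning set.
  P4: blocked at fork node Pn ∈ conditioning set.
  P5: blocked at fork node Pn ∈ conditioning set.
  P6: blocked at fork node Pn ∈ conditioning set.
{Pn} satisfies the backdoor criterion.

Yes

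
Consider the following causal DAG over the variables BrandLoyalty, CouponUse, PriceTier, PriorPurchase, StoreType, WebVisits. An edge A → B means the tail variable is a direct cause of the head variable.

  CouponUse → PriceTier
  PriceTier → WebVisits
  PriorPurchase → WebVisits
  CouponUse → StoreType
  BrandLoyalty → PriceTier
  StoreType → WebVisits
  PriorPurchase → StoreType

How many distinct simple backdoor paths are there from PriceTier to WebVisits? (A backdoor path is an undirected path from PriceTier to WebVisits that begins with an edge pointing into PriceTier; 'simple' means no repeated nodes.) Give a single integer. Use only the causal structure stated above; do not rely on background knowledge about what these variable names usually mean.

A backdoor path from PriceTier to WebVisits is any simple undirected path whose first edge points into PriceTier (i.e. leaves PriceTier via a parent).
Parents of PriceTier: {BrandLoyalty, CouponUse}.
Enumerating:
  P1: PriceTier <- CouponUse -> StoreType <- PriorPurchase -> WebVisits
  P2: PriceTier <- CouponUse -> StoreType -> WebVisits
That exhausts the simple backdoor paths. Count: 2.

2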